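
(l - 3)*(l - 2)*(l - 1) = l^3 - 6*l^2 + 11*l - 6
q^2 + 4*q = q*(q + 4)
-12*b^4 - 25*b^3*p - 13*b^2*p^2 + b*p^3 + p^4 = (-4*b + p)*(b + p)^2*(3*b + p)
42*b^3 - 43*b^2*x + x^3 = (-6*b + x)*(-b + x)*(7*b + x)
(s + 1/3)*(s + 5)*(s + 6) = s^3 + 34*s^2/3 + 101*s/3 + 10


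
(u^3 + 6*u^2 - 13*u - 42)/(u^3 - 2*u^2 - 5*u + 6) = (u + 7)/(u - 1)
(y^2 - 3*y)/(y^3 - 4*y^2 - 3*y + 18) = y/(y^2 - y - 6)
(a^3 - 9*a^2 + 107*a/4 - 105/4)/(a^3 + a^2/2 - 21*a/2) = (4*a^2 - 24*a + 35)/(2*a*(2*a + 7))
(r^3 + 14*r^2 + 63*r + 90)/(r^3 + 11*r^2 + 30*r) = (r + 3)/r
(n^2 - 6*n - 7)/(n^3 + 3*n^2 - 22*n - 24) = (n - 7)/(n^2 + 2*n - 24)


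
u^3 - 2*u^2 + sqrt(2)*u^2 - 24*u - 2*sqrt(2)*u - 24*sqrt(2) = (u - 6)*(u + 4)*(u + sqrt(2))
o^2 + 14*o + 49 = (o + 7)^2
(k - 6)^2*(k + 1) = k^3 - 11*k^2 + 24*k + 36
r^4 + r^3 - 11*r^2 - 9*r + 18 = (r - 3)*(r - 1)*(r + 2)*(r + 3)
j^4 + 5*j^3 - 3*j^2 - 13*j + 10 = (j - 1)^2*(j + 2)*(j + 5)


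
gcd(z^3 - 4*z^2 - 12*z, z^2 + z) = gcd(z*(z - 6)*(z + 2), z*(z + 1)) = z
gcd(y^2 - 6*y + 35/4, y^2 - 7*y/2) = y - 7/2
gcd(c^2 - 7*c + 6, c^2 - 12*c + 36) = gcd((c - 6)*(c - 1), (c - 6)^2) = c - 6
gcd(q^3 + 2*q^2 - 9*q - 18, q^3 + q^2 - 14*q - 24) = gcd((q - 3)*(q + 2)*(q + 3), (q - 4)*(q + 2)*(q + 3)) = q^2 + 5*q + 6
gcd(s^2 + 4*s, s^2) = s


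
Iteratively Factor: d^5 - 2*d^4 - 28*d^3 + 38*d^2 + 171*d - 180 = (d + 3)*(d^4 - 5*d^3 - 13*d^2 + 77*d - 60) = (d - 5)*(d + 3)*(d^3 - 13*d + 12) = (d - 5)*(d - 1)*(d + 3)*(d^2 + d - 12) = (d - 5)*(d - 1)*(d + 3)*(d + 4)*(d - 3)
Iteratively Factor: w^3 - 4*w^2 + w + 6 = (w - 2)*(w^2 - 2*w - 3) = (w - 3)*(w - 2)*(w + 1)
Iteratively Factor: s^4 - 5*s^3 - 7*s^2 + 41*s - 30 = (s - 2)*(s^3 - 3*s^2 - 13*s + 15) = (s - 2)*(s - 1)*(s^2 - 2*s - 15) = (s - 5)*(s - 2)*(s - 1)*(s + 3)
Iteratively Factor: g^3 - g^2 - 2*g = (g - 2)*(g^2 + g) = (g - 2)*(g + 1)*(g)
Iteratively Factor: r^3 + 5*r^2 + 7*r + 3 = (r + 1)*(r^2 + 4*r + 3) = (r + 1)*(r + 3)*(r + 1)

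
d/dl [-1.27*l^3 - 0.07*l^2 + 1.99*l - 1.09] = -3.81*l^2 - 0.14*l + 1.99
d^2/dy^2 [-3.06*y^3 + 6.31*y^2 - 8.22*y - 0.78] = 12.62 - 18.36*y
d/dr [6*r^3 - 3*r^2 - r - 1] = 18*r^2 - 6*r - 1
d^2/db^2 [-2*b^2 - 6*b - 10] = -4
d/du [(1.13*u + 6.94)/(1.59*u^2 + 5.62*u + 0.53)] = (1.7967*u^2 + 6.3506*u - (1.13*u + 6.94)*(3.18*u + 5.62) + 0.5989)/(1.59*u^2 + 5.62*u + 0.53)^2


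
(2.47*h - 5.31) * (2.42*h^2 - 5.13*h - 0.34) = 5.9774*h^3 - 25.5213*h^2 + 26.4005*h + 1.8054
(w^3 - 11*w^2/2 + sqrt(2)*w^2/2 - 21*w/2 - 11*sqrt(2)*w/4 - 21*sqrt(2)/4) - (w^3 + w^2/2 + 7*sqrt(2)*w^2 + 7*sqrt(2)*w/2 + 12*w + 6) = -13*sqrt(2)*w^2/2 - 6*w^2 - 45*w/2 - 25*sqrt(2)*w/4 - 21*sqrt(2)/4 - 6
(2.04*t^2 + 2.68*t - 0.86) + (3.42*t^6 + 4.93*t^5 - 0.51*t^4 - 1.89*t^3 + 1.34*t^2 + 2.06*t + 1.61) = 3.42*t^6 + 4.93*t^5 - 0.51*t^4 - 1.89*t^3 + 3.38*t^2 + 4.74*t + 0.75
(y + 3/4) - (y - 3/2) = 9/4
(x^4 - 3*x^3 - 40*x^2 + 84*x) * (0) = 0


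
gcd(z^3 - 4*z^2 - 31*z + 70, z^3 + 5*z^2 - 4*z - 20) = z^2 + 3*z - 10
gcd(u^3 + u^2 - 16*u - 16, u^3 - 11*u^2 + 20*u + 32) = u^2 - 3*u - 4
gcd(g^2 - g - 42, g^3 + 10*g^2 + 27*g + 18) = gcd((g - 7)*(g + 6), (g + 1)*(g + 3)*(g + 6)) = g + 6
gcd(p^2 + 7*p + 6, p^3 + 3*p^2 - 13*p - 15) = p + 1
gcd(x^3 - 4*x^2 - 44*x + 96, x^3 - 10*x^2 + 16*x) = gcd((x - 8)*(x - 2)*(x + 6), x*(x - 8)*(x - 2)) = x^2 - 10*x + 16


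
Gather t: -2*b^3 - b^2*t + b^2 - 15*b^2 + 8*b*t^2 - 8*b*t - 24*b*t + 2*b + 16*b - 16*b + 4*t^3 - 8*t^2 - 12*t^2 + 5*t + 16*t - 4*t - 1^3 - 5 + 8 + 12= -2*b^3 - 14*b^2 + 2*b + 4*t^3 + t^2*(8*b - 20) + t*(-b^2 - 32*b + 17) + 14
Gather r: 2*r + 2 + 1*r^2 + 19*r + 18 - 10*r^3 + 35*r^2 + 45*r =-10*r^3 + 36*r^2 + 66*r + 20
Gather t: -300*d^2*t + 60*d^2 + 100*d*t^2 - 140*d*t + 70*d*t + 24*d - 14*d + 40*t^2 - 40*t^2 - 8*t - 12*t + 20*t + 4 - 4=60*d^2 + 100*d*t^2 + 10*d + t*(-300*d^2 - 70*d)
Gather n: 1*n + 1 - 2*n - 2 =-n - 1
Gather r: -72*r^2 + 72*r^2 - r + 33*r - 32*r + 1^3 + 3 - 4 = 0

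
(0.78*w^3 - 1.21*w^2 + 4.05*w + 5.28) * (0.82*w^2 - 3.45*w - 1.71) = 0.6396*w^5 - 3.6832*w^4 + 6.1617*w^3 - 7.5738*w^2 - 25.1415*w - 9.0288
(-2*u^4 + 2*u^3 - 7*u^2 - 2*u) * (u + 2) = -2*u^5 - 2*u^4 - 3*u^3 - 16*u^2 - 4*u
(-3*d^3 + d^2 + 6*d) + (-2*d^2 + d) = -3*d^3 - d^2 + 7*d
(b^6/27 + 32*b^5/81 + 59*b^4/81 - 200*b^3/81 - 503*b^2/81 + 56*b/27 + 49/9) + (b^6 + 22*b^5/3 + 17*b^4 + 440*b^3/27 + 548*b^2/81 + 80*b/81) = 28*b^6/27 + 626*b^5/81 + 1436*b^4/81 + 1120*b^3/81 + 5*b^2/9 + 248*b/81 + 49/9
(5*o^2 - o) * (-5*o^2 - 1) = -25*o^4 + 5*o^3 - 5*o^2 + o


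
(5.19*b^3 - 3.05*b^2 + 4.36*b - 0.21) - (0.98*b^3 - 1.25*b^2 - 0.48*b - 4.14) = 4.21*b^3 - 1.8*b^2 + 4.84*b + 3.93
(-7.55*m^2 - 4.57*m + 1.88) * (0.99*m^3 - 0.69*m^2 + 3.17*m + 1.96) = -7.4745*m^5 + 0.685199999999999*m^4 - 18.919*m^3 - 30.5821*m^2 - 2.9976*m + 3.6848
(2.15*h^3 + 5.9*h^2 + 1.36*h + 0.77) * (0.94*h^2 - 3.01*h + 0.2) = 2.021*h^5 - 0.925499999999999*h^4 - 16.0506*h^3 - 2.1898*h^2 - 2.0457*h + 0.154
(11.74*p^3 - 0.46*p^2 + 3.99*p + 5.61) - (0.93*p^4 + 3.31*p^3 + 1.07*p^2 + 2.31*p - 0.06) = -0.93*p^4 + 8.43*p^3 - 1.53*p^2 + 1.68*p + 5.67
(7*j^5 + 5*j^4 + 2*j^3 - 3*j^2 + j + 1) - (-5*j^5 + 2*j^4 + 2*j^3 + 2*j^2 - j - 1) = 12*j^5 + 3*j^4 - 5*j^2 + 2*j + 2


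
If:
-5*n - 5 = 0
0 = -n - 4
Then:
No Solution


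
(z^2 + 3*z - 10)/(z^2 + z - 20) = (z - 2)/(z - 4)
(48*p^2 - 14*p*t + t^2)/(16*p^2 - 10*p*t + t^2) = (6*p - t)/(2*p - t)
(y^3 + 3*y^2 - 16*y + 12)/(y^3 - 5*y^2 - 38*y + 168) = (y^2 - 3*y + 2)/(y^2 - 11*y + 28)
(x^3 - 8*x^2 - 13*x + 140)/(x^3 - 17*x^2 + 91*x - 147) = (x^2 - x - 20)/(x^2 - 10*x + 21)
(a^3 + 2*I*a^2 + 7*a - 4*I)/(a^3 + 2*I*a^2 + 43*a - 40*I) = (a^2 + 3*I*a + 4)/(a^2 + 3*I*a + 40)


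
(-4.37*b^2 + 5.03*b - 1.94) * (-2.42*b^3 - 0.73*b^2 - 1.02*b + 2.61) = 10.5754*b^5 - 8.9825*b^4 + 5.4803*b^3 - 15.1201*b^2 + 15.1071*b - 5.0634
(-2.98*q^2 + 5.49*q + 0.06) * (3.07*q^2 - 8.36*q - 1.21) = -9.1486*q^4 + 41.7671*q^3 - 42.1064*q^2 - 7.1445*q - 0.0726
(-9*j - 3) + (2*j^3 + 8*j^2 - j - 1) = 2*j^3 + 8*j^2 - 10*j - 4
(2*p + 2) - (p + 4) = p - 2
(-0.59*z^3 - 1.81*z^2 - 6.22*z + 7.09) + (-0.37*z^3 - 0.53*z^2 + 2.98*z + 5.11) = -0.96*z^3 - 2.34*z^2 - 3.24*z + 12.2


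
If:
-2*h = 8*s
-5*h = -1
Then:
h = 1/5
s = -1/20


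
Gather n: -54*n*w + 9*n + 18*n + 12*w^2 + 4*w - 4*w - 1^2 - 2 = n*(27 - 54*w) + 12*w^2 - 3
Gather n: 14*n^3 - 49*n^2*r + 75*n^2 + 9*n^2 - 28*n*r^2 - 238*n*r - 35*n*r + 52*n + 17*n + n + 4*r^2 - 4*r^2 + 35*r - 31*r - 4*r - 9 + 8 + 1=14*n^3 + n^2*(84 - 49*r) + n*(-28*r^2 - 273*r + 70)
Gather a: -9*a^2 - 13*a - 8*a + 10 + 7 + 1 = -9*a^2 - 21*a + 18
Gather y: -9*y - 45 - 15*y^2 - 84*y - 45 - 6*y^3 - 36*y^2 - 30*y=-6*y^3 - 51*y^2 - 123*y - 90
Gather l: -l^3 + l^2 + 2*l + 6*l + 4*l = -l^3 + l^2 + 12*l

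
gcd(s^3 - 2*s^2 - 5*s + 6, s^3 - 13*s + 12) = s^2 - 4*s + 3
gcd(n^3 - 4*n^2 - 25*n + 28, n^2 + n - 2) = n - 1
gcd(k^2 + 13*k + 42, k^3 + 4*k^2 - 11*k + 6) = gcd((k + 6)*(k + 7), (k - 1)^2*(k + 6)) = k + 6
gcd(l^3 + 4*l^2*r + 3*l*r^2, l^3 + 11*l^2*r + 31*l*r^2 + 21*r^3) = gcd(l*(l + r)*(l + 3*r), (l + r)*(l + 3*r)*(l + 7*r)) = l^2 + 4*l*r + 3*r^2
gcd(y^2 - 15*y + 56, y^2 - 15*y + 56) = y^2 - 15*y + 56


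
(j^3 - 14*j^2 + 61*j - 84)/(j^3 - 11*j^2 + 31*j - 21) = (j - 4)/(j - 1)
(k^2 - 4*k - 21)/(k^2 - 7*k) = (k + 3)/k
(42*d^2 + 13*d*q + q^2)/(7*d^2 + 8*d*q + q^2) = (6*d + q)/(d + q)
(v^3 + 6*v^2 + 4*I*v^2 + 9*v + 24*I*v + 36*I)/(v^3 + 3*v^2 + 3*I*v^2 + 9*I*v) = (v^2 + v*(3 + 4*I) + 12*I)/(v*(v + 3*I))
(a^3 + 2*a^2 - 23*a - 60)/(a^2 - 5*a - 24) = (a^2 - a - 20)/(a - 8)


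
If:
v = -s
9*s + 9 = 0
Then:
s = -1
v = 1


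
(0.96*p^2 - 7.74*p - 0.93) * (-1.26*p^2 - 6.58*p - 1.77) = -1.2096*p^4 + 3.4356*p^3 + 50.4018*p^2 + 19.8192*p + 1.6461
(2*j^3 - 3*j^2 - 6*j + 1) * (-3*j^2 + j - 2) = -6*j^5 + 11*j^4 + 11*j^3 - 3*j^2 + 13*j - 2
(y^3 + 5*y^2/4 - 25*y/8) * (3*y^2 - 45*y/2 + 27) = 3*y^5 - 75*y^4/4 - 21*y^3/2 + 1665*y^2/16 - 675*y/8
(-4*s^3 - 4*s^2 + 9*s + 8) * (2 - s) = 4*s^4 - 4*s^3 - 17*s^2 + 10*s + 16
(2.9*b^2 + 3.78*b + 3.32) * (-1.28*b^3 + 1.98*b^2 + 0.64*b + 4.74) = -3.712*b^5 + 0.9036*b^4 + 5.0908*b^3 + 22.7388*b^2 + 20.042*b + 15.7368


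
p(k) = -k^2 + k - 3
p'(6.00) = -11.00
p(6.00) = -33.00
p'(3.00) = -5.00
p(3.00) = -9.00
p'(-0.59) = 2.18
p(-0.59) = -3.94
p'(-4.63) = 10.26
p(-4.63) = -29.07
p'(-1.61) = 4.22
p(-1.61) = -7.20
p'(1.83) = -2.66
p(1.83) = -4.52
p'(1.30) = -1.60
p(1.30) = -3.39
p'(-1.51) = 4.02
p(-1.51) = -6.79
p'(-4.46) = 9.92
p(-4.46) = -27.35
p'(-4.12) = 9.24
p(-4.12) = -24.09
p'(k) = 1 - 2*k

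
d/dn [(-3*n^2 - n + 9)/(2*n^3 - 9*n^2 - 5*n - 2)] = (6*n^4 + 4*n^3 - 48*n^2 + 174*n + 47)/(4*n^6 - 36*n^5 + 61*n^4 + 82*n^3 + 61*n^2 + 20*n + 4)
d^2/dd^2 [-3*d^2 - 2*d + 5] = -6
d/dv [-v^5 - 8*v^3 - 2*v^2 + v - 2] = -5*v^4 - 24*v^2 - 4*v + 1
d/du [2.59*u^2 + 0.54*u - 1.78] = 5.18*u + 0.54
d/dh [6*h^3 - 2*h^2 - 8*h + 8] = 18*h^2 - 4*h - 8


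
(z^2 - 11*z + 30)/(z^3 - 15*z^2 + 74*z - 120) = 1/(z - 4)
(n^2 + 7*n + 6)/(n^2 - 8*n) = (n^2 + 7*n + 6)/(n*(n - 8))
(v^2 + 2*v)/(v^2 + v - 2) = v/(v - 1)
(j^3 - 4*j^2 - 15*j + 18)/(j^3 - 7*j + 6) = (j - 6)/(j - 2)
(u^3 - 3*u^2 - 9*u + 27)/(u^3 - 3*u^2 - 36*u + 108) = (u^2 - 9)/(u^2 - 36)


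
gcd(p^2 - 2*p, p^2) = p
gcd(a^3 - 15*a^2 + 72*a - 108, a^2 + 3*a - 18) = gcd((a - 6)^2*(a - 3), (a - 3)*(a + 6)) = a - 3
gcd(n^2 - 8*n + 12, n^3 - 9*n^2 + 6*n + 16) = n - 2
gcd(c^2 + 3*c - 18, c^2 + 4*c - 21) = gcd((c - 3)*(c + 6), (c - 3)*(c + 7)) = c - 3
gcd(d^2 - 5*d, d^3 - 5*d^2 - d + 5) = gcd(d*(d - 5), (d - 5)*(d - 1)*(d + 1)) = d - 5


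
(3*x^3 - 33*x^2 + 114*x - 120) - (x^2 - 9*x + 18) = 3*x^3 - 34*x^2 + 123*x - 138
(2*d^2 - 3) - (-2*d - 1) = 2*d^2 + 2*d - 2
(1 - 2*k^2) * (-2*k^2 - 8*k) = 4*k^4 + 16*k^3 - 2*k^2 - 8*k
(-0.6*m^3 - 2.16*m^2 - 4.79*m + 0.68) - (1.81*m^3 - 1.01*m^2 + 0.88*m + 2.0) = -2.41*m^3 - 1.15*m^2 - 5.67*m - 1.32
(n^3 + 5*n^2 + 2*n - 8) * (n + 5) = n^4 + 10*n^3 + 27*n^2 + 2*n - 40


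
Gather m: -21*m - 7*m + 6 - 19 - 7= -28*m - 20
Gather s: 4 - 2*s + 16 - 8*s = 20 - 10*s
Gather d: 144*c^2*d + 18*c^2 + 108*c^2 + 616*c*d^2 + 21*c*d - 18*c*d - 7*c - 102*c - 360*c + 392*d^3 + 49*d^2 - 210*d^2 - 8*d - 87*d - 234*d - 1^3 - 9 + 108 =126*c^2 - 469*c + 392*d^3 + d^2*(616*c - 161) + d*(144*c^2 + 3*c - 329) + 98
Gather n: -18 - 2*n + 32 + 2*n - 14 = 0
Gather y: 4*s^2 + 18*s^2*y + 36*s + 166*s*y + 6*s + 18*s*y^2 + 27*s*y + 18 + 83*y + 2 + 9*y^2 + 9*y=4*s^2 + 42*s + y^2*(18*s + 9) + y*(18*s^2 + 193*s + 92) + 20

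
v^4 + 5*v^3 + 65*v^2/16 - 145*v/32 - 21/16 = (v - 3/4)*(v + 1/4)*(v + 2)*(v + 7/2)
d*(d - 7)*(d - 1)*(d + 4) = d^4 - 4*d^3 - 25*d^2 + 28*d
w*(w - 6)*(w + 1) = w^3 - 5*w^2 - 6*w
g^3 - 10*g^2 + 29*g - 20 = (g - 5)*(g - 4)*(g - 1)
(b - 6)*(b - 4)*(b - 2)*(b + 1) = b^4 - 11*b^3 + 32*b^2 - 4*b - 48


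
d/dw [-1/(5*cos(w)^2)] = -2*sin(w)/(5*cos(w)^3)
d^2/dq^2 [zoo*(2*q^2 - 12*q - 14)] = zoo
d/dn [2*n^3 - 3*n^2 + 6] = 6*n*(n - 1)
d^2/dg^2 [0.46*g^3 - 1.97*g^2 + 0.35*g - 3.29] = 2.76*g - 3.94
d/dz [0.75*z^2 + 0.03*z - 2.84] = 1.5*z + 0.03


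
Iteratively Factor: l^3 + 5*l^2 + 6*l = (l)*(l^2 + 5*l + 6) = l*(l + 3)*(l + 2)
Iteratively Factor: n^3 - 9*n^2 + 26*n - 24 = (n - 2)*(n^2 - 7*n + 12) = (n - 3)*(n - 2)*(n - 4)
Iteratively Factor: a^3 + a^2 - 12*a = (a + 4)*(a^2 - 3*a) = a*(a + 4)*(a - 3)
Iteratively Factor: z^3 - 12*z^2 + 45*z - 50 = (z - 2)*(z^2 - 10*z + 25) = (z - 5)*(z - 2)*(z - 5)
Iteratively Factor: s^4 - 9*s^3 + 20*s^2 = (s - 4)*(s^3 - 5*s^2) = s*(s - 4)*(s^2 - 5*s) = s^2*(s - 4)*(s - 5)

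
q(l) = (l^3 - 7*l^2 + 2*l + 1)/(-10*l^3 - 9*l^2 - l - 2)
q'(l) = (3*l^2 - 14*l + 2)/(-10*l^3 - 9*l^2 - l - 2) + (30*l^2 + 18*l + 1)*(l^3 - 7*l^2 + 2*l + 1)/(-10*l^3 - 9*l^2 - l - 2)^2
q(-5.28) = -0.29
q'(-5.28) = -0.04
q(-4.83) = -0.31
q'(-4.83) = -0.05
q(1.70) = 0.14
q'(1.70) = -0.04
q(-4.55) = -0.33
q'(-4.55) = -0.06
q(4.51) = 0.04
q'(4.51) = -0.02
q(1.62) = 0.14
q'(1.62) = -0.04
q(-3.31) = -0.45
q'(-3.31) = -0.15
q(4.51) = 0.04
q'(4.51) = -0.02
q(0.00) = -0.50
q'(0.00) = -0.75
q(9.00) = -0.02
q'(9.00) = -0.00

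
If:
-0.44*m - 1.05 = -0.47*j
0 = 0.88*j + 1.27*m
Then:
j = 1.36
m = -0.94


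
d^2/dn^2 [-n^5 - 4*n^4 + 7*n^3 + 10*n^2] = -20*n^3 - 48*n^2 + 42*n + 20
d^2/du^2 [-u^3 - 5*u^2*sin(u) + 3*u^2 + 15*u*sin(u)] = 5*u^2*sin(u) - 15*u*sin(u) - 20*u*cos(u) - 6*u - 10*sin(u) + 30*cos(u) + 6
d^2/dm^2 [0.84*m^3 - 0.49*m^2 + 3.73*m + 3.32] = 5.04*m - 0.98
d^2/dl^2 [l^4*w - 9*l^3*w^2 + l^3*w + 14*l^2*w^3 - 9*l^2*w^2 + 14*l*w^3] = 2*w*(6*l^2 - 27*l*w + 3*l + 14*w^2 - 9*w)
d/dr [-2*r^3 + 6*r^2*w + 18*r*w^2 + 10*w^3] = -6*r^2 + 12*r*w + 18*w^2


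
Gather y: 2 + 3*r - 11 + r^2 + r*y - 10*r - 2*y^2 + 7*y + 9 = r^2 - 7*r - 2*y^2 + y*(r + 7)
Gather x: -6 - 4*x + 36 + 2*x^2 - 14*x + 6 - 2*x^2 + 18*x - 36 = 0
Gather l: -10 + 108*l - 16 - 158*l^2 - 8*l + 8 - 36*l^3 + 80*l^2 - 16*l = -36*l^3 - 78*l^2 + 84*l - 18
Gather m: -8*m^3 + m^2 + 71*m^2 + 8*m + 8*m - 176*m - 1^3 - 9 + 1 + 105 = -8*m^3 + 72*m^2 - 160*m + 96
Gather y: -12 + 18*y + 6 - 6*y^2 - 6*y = -6*y^2 + 12*y - 6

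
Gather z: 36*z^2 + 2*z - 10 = 36*z^2 + 2*z - 10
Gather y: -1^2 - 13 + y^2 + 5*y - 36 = y^2 + 5*y - 50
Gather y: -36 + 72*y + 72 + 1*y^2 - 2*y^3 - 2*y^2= -2*y^3 - y^2 + 72*y + 36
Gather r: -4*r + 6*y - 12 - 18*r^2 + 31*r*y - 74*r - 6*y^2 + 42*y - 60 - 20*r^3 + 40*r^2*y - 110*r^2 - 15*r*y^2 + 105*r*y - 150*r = -20*r^3 + r^2*(40*y - 128) + r*(-15*y^2 + 136*y - 228) - 6*y^2 + 48*y - 72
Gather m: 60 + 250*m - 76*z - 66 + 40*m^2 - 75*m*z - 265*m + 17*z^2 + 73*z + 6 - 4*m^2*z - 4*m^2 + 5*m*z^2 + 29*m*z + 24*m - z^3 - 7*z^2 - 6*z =m^2*(36 - 4*z) + m*(5*z^2 - 46*z + 9) - z^3 + 10*z^2 - 9*z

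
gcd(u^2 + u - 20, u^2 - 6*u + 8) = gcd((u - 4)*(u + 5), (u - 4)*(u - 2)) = u - 4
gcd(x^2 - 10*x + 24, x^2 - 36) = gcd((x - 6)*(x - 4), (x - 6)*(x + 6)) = x - 6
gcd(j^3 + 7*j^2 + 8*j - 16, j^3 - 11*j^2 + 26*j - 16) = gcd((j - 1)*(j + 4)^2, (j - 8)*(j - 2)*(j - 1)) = j - 1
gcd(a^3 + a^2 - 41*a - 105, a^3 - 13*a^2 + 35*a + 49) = a - 7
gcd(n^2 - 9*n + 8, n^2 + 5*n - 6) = n - 1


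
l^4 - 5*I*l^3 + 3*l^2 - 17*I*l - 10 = (l - 5*I)*(l - I)^2*(l + 2*I)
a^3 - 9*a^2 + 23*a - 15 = (a - 5)*(a - 3)*(a - 1)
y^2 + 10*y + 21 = (y + 3)*(y + 7)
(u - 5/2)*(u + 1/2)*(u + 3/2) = u^3 - u^2/2 - 17*u/4 - 15/8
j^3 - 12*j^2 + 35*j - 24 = (j - 8)*(j - 3)*(j - 1)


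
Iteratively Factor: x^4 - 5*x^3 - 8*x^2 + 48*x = (x)*(x^3 - 5*x^2 - 8*x + 48) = x*(x - 4)*(x^2 - x - 12) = x*(x - 4)^2*(x + 3)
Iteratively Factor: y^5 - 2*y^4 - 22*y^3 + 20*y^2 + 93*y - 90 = (y - 5)*(y^4 + 3*y^3 - 7*y^2 - 15*y + 18) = (y - 5)*(y + 3)*(y^3 - 7*y + 6) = (y - 5)*(y - 1)*(y + 3)*(y^2 + y - 6) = (y - 5)*(y - 2)*(y - 1)*(y + 3)*(y + 3)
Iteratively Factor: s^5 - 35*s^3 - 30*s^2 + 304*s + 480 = (s + 3)*(s^4 - 3*s^3 - 26*s^2 + 48*s + 160) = (s - 4)*(s + 3)*(s^3 + s^2 - 22*s - 40) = (s - 5)*(s - 4)*(s + 3)*(s^2 + 6*s + 8) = (s - 5)*(s - 4)*(s + 2)*(s + 3)*(s + 4)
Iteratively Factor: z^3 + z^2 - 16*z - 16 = (z + 1)*(z^2 - 16) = (z - 4)*(z + 1)*(z + 4)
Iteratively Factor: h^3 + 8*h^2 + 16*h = (h + 4)*(h^2 + 4*h) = (h + 4)^2*(h)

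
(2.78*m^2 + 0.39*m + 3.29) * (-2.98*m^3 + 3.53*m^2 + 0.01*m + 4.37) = -8.2844*m^5 + 8.6512*m^4 - 8.3997*m^3 + 23.7662*m^2 + 1.7372*m + 14.3773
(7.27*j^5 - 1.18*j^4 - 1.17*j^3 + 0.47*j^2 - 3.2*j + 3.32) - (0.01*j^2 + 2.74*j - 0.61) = 7.27*j^5 - 1.18*j^4 - 1.17*j^3 + 0.46*j^2 - 5.94*j + 3.93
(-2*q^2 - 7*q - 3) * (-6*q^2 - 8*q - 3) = 12*q^4 + 58*q^3 + 80*q^2 + 45*q + 9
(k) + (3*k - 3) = 4*k - 3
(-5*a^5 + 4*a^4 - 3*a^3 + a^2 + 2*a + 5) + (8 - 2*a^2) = -5*a^5 + 4*a^4 - 3*a^3 - a^2 + 2*a + 13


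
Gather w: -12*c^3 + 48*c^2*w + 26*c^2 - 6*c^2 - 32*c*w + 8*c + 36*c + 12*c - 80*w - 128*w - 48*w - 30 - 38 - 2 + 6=-12*c^3 + 20*c^2 + 56*c + w*(48*c^2 - 32*c - 256) - 64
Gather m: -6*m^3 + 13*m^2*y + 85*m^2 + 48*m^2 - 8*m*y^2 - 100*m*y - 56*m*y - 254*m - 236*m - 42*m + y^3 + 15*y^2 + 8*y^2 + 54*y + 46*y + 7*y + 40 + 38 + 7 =-6*m^3 + m^2*(13*y + 133) + m*(-8*y^2 - 156*y - 532) + y^3 + 23*y^2 + 107*y + 85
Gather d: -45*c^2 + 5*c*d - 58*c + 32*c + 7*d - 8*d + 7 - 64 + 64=-45*c^2 - 26*c + d*(5*c - 1) + 7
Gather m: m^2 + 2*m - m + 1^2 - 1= m^2 + m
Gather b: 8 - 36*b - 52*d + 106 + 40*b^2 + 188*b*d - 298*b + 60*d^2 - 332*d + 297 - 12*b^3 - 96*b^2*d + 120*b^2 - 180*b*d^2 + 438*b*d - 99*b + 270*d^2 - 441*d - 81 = -12*b^3 + b^2*(160 - 96*d) + b*(-180*d^2 + 626*d - 433) + 330*d^2 - 825*d + 330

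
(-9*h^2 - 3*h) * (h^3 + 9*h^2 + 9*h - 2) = -9*h^5 - 84*h^4 - 108*h^3 - 9*h^2 + 6*h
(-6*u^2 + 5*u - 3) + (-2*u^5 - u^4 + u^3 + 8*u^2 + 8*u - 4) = -2*u^5 - u^4 + u^3 + 2*u^2 + 13*u - 7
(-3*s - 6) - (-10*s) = 7*s - 6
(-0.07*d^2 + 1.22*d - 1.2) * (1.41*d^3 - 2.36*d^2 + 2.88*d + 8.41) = -0.0987*d^5 + 1.8854*d^4 - 4.7728*d^3 + 5.7569*d^2 + 6.8042*d - 10.092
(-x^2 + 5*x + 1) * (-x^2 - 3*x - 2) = x^4 - 2*x^3 - 14*x^2 - 13*x - 2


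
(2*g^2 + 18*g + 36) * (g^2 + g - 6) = 2*g^4 + 20*g^3 + 42*g^2 - 72*g - 216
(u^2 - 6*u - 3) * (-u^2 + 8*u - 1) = -u^4 + 14*u^3 - 46*u^2 - 18*u + 3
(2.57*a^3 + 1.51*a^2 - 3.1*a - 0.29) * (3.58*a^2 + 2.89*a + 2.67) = 9.2006*a^5 + 12.8331*a^4 + 0.127799999999999*a^3 - 5.9655*a^2 - 9.1151*a - 0.7743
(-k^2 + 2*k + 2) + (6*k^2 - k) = 5*k^2 + k + 2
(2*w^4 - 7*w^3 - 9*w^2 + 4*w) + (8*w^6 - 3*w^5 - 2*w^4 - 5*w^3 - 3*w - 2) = 8*w^6 - 3*w^5 - 12*w^3 - 9*w^2 + w - 2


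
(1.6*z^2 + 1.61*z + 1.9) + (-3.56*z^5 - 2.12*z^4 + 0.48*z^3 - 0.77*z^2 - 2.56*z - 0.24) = -3.56*z^5 - 2.12*z^4 + 0.48*z^3 + 0.83*z^2 - 0.95*z + 1.66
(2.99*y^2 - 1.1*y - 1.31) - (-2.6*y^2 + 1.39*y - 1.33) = 5.59*y^2 - 2.49*y + 0.02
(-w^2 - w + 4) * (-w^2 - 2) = w^4 + w^3 - 2*w^2 + 2*w - 8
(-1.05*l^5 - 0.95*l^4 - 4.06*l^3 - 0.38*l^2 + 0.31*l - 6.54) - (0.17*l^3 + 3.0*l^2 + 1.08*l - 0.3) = -1.05*l^5 - 0.95*l^4 - 4.23*l^3 - 3.38*l^2 - 0.77*l - 6.24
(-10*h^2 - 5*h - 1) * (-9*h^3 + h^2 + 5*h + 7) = 90*h^5 + 35*h^4 - 46*h^3 - 96*h^2 - 40*h - 7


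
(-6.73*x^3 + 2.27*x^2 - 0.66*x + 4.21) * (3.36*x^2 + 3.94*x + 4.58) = -22.6128*x^5 - 18.889*x^4 - 24.0972*x^3 + 21.9418*x^2 + 13.5646*x + 19.2818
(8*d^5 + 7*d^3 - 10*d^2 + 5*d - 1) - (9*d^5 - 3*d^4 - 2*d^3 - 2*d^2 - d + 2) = -d^5 + 3*d^4 + 9*d^3 - 8*d^2 + 6*d - 3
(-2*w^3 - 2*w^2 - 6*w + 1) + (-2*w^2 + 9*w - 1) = -2*w^3 - 4*w^2 + 3*w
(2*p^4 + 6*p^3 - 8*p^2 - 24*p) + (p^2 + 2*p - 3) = 2*p^4 + 6*p^3 - 7*p^2 - 22*p - 3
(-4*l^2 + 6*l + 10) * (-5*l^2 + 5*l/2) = 20*l^4 - 40*l^3 - 35*l^2 + 25*l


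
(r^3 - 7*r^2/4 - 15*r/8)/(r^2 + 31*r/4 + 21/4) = r*(2*r - 5)/(2*(r + 7))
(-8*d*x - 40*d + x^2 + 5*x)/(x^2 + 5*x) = (-8*d + x)/x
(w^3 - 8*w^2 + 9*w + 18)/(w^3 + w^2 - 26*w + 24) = (w^3 - 8*w^2 + 9*w + 18)/(w^3 + w^2 - 26*w + 24)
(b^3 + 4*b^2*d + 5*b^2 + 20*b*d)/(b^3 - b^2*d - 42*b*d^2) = (b^2 + 4*b*d + 5*b + 20*d)/(b^2 - b*d - 42*d^2)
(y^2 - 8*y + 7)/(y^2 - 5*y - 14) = (y - 1)/(y + 2)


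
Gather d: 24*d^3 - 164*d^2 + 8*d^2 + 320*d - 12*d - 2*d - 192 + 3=24*d^3 - 156*d^2 + 306*d - 189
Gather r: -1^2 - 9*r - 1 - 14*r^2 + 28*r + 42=-14*r^2 + 19*r + 40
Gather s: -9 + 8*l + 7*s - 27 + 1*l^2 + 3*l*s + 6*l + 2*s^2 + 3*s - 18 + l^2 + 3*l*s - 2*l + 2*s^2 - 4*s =2*l^2 + 12*l + 4*s^2 + s*(6*l + 6) - 54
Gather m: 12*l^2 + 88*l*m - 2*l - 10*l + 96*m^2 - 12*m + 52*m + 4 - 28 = 12*l^2 - 12*l + 96*m^2 + m*(88*l + 40) - 24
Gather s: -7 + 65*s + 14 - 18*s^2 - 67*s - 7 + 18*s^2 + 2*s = 0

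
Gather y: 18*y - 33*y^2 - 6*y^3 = -6*y^3 - 33*y^2 + 18*y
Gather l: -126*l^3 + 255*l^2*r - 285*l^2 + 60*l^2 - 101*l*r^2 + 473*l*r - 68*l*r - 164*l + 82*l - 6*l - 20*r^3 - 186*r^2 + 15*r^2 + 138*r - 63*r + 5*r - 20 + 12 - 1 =-126*l^3 + l^2*(255*r - 225) + l*(-101*r^2 + 405*r - 88) - 20*r^3 - 171*r^2 + 80*r - 9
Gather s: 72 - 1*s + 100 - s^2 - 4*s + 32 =-s^2 - 5*s + 204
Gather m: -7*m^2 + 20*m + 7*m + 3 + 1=-7*m^2 + 27*m + 4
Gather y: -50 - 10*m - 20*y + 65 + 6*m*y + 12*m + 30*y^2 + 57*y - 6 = 2*m + 30*y^2 + y*(6*m + 37) + 9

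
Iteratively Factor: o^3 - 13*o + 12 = (o - 1)*(o^2 + o - 12) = (o - 1)*(o + 4)*(o - 3)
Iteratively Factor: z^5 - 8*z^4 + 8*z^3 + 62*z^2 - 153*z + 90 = (z + 3)*(z^4 - 11*z^3 + 41*z^2 - 61*z + 30) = (z - 5)*(z + 3)*(z^3 - 6*z^2 + 11*z - 6) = (z - 5)*(z - 1)*(z + 3)*(z^2 - 5*z + 6) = (z - 5)*(z - 3)*(z - 1)*(z + 3)*(z - 2)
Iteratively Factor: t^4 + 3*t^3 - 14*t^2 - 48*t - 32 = (t - 4)*(t^3 + 7*t^2 + 14*t + 8) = (t - 4)*(t + 4)*(t^2 + 3*t + 2) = (t - 4)*(t + 2)*(t + 4)*(t + 1)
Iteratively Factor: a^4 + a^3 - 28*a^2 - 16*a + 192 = (a + 4)*(a^3 - 3*a^2 - 16*a + 48) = (a - 3)*(a + 4)*(a^2 - 16) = (a - 4)*(a - 3)*(a + 4)*(a + 4)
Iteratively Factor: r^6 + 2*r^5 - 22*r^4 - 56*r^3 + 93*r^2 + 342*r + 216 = (r + 1)*(r^5 + r^4 - 23*r^3 - 33*r^2 + 126*r + 216) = (r + 1)*(r + 2)*(r^4 - r^3 - 21*r^2 + 9*r + 108) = (r + 1)*(r + 2)*(r + 3)*(r^3 - 4*r^2 - 9*r + 36) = (r + 1)*(r + 2)*(r + 3)^2*(r^2 - 7*r + 12) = (r - 3)*(r + 1)*(r + 2)*(r + 3)^2*(r - 4)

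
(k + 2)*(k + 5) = k^2 + 7*k + 10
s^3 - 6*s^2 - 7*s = s*(s - 7)*(s + 1)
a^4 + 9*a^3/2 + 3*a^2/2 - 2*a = a*(a - 1/2)*(a + 1)*(a + 4)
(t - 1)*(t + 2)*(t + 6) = t^3 + 7*t^2 + 4*t - 12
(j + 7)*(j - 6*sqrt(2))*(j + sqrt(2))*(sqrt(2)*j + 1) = sqrt(2)*j^4 - 9*j^3 + 7*sqrt(2)*j^3 - 63*j^2 - 17*sqrt(2)*j^2 - 119*sqrt(2)*j - 12*j - 84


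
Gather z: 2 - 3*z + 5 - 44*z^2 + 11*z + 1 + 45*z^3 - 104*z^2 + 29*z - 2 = 45*z^3 - 148*z^2 + 37*z + 6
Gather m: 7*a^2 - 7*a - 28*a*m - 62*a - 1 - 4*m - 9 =7*a^2 - 69*a + m*(-28*a - 4) - 10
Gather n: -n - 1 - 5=-n - 6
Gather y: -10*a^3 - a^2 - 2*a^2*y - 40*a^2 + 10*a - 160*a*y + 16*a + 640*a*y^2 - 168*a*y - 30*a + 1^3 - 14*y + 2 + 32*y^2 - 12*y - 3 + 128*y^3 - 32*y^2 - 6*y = -10*a^3 - 41*a^2 + 640*a*y^2 - 4*a + 128*y^3 + y*(-2*a^2 - 328*a - 32)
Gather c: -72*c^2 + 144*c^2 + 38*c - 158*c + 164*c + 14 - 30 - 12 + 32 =72*c^2 + 44*c + 4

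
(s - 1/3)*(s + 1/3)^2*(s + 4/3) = s^4 + 5*s^3/3 + s^2/3 - 5*s/27 - 4/81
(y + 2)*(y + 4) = y^2 + 6*y + 8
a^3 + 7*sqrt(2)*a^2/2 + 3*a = a*(a + sqrt(2)/2)*(a + 3*sqrt(2))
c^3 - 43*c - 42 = (c - 7)*(c + 1)*(c + 6)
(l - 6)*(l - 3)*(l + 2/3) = l^3 - 25*l^2/3 + 12*l + 12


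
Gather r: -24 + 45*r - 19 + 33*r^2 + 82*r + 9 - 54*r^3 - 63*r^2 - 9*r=-54*r^3 - 30*r^2 + 118*r - 34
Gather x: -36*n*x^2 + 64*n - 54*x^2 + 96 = 64*n + x^2*(-36*n - 54) + 96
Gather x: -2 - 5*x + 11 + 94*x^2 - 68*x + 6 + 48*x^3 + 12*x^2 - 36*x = 48*x^3 + 106*x^2 - 109*x + 15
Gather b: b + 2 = b + 2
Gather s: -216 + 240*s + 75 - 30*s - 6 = 210*s - 147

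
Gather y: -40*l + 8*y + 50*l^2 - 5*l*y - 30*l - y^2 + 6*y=50*l^2 - 70*l - y^2 + y*(14 - 5*l)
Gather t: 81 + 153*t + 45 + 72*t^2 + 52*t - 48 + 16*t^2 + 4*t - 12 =88*t^2 + 209*t + 66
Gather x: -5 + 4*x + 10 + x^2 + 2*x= x^2 + 6*x + 5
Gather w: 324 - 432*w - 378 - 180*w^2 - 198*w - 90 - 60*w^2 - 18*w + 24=-240*w^2 - 648*w - 120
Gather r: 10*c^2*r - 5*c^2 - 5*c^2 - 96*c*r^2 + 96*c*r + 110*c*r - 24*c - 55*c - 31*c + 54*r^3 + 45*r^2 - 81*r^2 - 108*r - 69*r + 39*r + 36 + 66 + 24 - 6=-10*c^2 - 110*c + 54*r^3 + r^2*(-96*c - 36) + r*(10*c^2 + 206*c - 138) + 120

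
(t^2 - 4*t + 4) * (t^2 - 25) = t^4 - 4*t^3 - 21*t^2 + 100*t - 100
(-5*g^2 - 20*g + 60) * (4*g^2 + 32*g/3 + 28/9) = -20*g^4 - 400*g^3/3 + 100*g^2/9 + 5200*g/9 + 560/3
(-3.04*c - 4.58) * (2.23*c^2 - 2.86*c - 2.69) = -6.7792*c^3 - 1.519*c^2 + 21.2764*c + 12.3202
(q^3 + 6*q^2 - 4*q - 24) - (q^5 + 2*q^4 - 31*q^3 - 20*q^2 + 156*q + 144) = -q^5 - 2*q^4 + 32*q^3 + 26*q^2 - 160*q - 168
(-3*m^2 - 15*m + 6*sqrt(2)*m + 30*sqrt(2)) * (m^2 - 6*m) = -3*m^4 + 3*m^3 + 6*sqrt(2)*m^3 - 6*sqrt(2)*m^2 + 90*m^2 - 180*sqrt(2)*m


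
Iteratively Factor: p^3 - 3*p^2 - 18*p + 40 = (p - 5)*(p^2 + 2*p - 8) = (p - 5)*(p - 2)*(p + 4)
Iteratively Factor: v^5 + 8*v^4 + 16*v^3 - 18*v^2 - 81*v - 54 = (v + 3)*(v^4 + 5*v^3 + v^2 - 21*v - 18) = (v + 3)^2*(v^3 + 2*v^2 - 5*v - 6) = (v - 2)*(v + 3)^2*(v^2 + 4*v + 3) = (v - 2)*(v + 1)*(v + 3)^2*(v + 3)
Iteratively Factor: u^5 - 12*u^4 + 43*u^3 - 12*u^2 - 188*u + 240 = (u - 4)*(u^4 - 8*u^3 + 11*u^2 + 32*u - 60) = (u - 4)*(u - 2)*(u^3 - 6*u^2 - u + 30) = (u - 4)*(u - 3)*(u - 2)*(u^2 - 3*u - 10) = (u - 4)*(u - 3)*(u - 2)*(u + 2)*(u - 5)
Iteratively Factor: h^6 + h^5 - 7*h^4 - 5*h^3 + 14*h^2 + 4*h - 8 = (h + 1)*(h^5 - 7*h^3 + 2*h^2 + 12*h - 8) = (h + 1)*(h + 2)*(h^4 - 2*h^3 - 3*h^2 + 8*h - 4) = (h - 2)*(h + 1)*(h + 2)*(h^3 - 3*h + 2) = (h - 2)*(h - 1)*(h + 1)*(h + 2)*(h^2 + h - 2) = (h - 2)*(h - 1)*(h + 1)*(h + 2)^2*(h - 1)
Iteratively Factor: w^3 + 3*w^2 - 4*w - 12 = (w - 2)*(w^2 + 5*w + 6) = (w - 2)*(w + 3)*(w + 2)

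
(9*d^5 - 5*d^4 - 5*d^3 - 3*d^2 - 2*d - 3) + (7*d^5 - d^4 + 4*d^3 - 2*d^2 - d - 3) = 16*d^5 - 6*d^4 - d^3 - 5*d^2 - 3*d - 6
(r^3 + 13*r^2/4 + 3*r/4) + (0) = r^3 + 13*r^2/4 + 3*r/4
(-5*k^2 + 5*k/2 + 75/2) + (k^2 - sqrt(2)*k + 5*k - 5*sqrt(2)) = -4*k^2 - sqrt(2)*k + 15*k/2 - 5*sqrt(2) + 75/2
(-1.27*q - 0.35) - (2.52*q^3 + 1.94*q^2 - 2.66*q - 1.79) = -2.52*q^3 - 1.94*q^2 + 1.39*q + 1.44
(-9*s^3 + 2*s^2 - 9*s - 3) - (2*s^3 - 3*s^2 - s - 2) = -11*s^3 + 5*s^2 - 8*s - 1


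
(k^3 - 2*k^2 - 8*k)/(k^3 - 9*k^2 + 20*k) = (k + 2)/(k - 5)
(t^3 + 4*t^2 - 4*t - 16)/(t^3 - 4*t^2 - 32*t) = (t^2 - 4)/(t*(t - 8))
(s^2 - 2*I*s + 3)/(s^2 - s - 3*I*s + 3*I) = (s + I)/(s - 1)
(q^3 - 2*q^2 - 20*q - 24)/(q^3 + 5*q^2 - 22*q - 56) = (q^2 - 4*q - 12)/(q^2 + 3*q - 28)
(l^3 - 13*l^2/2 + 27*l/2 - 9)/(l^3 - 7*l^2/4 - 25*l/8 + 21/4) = 4*(l - 3)/(4*l + 7)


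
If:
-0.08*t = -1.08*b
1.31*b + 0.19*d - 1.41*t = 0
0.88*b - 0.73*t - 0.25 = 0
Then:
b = -0.03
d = -2.60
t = -0.38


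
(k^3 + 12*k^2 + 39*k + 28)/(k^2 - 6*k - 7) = (k^2 + 11*k + 28)/(k - 7)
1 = 1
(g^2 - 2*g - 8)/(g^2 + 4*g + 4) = (g - 4)/(g + 2)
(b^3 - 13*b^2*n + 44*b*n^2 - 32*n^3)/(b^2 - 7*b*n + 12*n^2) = (b^2 - 9*b*n + 8*n^2)/(b - 3*n)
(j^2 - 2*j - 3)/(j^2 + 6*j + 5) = (j - 3)/(j + 5)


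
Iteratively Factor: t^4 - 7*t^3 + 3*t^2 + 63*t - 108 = (t + 3)*(t^3 - 10*t^2 + 33*t - 36) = (t - 3)*(t + 3)*(t^2 - 7*t + 12) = (t - 4)*(t - 3)*(t + 3)*(t - 3)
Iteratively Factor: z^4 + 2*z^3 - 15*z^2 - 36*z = (z - 4)*(z^3 + 6*z^2 + 9*z) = (z - 4)*(z + 3)*(z^2 + 3*z) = (z - 4)*(z + 3)^2*(z)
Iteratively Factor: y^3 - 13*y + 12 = (y + 4)*(y^2 - 4*y + 3) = (y - 1)*(y + 4)*(y - 3)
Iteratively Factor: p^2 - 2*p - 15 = (p - 5)*(p + 3)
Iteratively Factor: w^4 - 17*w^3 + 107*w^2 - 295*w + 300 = (w - 5)*(w^3 - 12*w^2 + 47*w - 60) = (w - 5)*(w - 3)*(w^2 - 9*w + 20) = (w - 5)*(w - 4)*(w - 3)*(w - 5)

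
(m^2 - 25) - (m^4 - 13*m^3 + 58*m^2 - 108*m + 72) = -m^4 + 13*m^3 - 57*m^2 + 108*m - 97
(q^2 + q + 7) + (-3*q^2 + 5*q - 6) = -2*q^2 + 6*q + 1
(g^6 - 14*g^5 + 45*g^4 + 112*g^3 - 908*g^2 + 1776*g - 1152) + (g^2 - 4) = g^6 - 14*g^5 + 45*g^4 + 112*g^3 - 907*g^2 + 1776*g - 1156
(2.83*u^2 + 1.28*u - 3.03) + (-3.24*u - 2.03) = 2.83*u^2 - 1.96*u - 5.06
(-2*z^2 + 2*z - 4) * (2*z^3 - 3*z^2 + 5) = -4*z^5 + 10*z^4 - 14*z^3 + 2*z^2 + 10*z - 20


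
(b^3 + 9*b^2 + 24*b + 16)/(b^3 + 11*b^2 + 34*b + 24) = (b + 4)/(b + 6)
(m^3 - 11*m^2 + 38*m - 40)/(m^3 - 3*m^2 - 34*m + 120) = (m - 2)/(m + 6)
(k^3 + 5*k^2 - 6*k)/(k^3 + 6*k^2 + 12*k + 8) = k*(k^2 + 5*k - 6)/(k^3 + 6*k^2 + 12*k + 8)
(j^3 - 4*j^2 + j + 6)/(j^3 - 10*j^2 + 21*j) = (j^2 - j - 2)/(j*(j - 7))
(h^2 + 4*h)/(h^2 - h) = (h + 4)/(h - 1)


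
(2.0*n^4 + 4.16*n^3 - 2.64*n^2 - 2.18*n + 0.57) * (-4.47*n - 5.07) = -8.94*n^5 - 28.7352*n^4 - 9.2904*n^3 + 23.1294*n^2 + 8.5047*n - 2.8899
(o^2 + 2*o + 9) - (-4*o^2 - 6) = 5*o^2 + 2*o + 15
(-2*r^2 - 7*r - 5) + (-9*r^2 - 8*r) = -11*r^2 - 15*r - 5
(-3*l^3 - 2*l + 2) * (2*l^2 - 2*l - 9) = -6*l^5 + 6*l^4 + 23*l^3 + 8*l^2 + 14*l - 18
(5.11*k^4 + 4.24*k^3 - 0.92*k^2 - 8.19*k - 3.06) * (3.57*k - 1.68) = 18.2427*k^5 + 6.552*k^4 - 10.4076*k^3 - 27.6927*k^2 + 2.835*k + 5.1408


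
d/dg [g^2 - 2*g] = 2*g - 2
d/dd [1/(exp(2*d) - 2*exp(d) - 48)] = 2*(1 - exp(d))*exp(d)/(-exp(2*d) + 2*exp(d) + 48)^2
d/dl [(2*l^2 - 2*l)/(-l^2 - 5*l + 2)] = 4*(-3*l^2 + 2*l - 1)/(l^4 + 10*l^3 + 21*l^2 - 20*l + 4)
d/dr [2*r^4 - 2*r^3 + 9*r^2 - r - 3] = 8*r^3 - 6*r^2 + 18*r - 1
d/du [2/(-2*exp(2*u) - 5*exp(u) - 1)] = (8*exp(u) + 10)*exp(u)/(2*exp(2*u) + 5*exp(u) + 1)^2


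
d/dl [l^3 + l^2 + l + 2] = 3*l^2 + 2*l + 1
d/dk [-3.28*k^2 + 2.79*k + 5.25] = 2.79 - 6.56*k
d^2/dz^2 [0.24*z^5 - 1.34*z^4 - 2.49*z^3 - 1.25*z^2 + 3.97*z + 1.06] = 4.8*z^3 - 16.08*z^2 - 14.94*z - 2.5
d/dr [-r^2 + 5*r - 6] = 5 - 2*r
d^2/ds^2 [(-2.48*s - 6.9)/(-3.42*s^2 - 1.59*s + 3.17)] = ((2.48*s + 6.9)*(6.84*s + 1.59)*(13.68*s + 3.18) - (50.8896*s + 55.0824)*(3.42*s^2 + 1.59*s - 3.17))/(3.42*s^2 + 1.59*s - 3.17)^3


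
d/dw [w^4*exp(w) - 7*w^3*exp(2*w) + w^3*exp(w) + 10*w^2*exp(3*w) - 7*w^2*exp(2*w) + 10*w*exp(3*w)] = (w^4 - 14*w^3*exp(w) + 5*w^3 + 30*w^2*exp(2*w) - 35*w^2*exp(w) + 3*w^2 + 50*w*exp(2*w) - 14*w*exp(w) + 10*exp(2*w))*exp(w)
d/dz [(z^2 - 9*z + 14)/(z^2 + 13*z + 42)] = 2*(11*z^2 + 28*z - 280)/(z^4 + 26*z^3 + 253*z^2 + 1092*z + 1764)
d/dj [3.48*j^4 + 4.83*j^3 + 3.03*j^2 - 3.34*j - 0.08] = 13.92*j^3 + 14.49*j^2 + 6.06*j - 3.34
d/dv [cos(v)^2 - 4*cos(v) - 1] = 2*(2 - cos(v))*sin(v)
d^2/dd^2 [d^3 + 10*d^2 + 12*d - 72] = 6*d + 20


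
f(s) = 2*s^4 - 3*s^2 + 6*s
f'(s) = 8*s^3 - 6*s + 6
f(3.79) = 392.30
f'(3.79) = 418.78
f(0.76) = 3.49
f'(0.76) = 4.95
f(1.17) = 6.66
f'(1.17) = 11.79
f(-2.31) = 27.08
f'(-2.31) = -78.75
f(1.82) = 22.93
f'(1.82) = 43.31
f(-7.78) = 7099.11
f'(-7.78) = -3714.61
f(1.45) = 11.23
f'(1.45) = 21.69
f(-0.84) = -6.16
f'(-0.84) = 6.30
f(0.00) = 0.00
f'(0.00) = 6.00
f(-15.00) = 100485.00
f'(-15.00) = -26904.00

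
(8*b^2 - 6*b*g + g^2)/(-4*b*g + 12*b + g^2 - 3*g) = (-2*b + g)/(g - 3)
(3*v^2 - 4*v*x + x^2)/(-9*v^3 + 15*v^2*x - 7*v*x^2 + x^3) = 1/(-3*v + x)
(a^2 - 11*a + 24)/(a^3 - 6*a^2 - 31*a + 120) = 1/(a + 5)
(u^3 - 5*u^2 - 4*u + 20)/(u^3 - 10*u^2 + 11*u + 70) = (u - 2)/(u - 7)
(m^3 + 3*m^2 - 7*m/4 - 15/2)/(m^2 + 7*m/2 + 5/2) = (m^2 + m/2 - 3)/(m + 1)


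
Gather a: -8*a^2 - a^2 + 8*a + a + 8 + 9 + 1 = -9*a^2 + 9*a + 18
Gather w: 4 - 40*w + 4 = 8 - 40*w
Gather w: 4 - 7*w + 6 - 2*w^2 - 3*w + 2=-2*w^2 - 10*w + 12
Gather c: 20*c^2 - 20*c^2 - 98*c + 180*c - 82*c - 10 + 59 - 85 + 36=0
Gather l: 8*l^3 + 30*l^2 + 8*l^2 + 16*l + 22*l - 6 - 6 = 8*l^3 + 38*l^2 + 38*l - 12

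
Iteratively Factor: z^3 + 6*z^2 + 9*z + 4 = (z + 1)*(z^2 + 5*z + 4) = (z + 1)*(z + 4)*(z + 1)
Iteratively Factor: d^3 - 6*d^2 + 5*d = (d - 5)*(d^2 - d) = (d - 5)*(d - 1)*(d)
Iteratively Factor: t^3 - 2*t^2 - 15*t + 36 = (t - 3)*(t^2 + t - 12) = (t - 3)^2*(t + 4)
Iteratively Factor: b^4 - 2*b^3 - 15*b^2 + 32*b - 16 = (b - 4)*(b^3 + 2*b^2 - 7*b + 4) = (b - 4)*(b + 4)*(b^2 - 2*b + 1) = (b - 4)*(b - 1)*(b + 4)*(b - 1)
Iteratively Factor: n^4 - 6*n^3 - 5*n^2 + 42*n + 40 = (n + 1)*(n^3 - 7*n^2 + 2*n + 40) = (n + 1)*(n + 2)*(n^2 - 9*n + 20) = (n - 5)*(n + 1)*(n + 2)*(n - 4)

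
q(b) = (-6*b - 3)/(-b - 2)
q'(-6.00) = 0.56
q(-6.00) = 8.25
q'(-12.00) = 0.09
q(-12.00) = 6.90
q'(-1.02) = 9.37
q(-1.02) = -3.18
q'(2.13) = 0.53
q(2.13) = 3.82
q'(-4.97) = 1.02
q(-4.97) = 9.03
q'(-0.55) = 4.28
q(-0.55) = -0.21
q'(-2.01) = 90000.00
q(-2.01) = 906.00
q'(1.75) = 0.64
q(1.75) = 3.60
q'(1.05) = 0.97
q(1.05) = 3.05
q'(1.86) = 0.60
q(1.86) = 3.67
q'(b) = (-6*b - 3)/(-b - 2)^2 - 6/(-b - 2) = 9/(b + 2)^2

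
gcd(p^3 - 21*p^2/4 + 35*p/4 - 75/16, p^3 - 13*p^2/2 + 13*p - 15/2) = p - 5/2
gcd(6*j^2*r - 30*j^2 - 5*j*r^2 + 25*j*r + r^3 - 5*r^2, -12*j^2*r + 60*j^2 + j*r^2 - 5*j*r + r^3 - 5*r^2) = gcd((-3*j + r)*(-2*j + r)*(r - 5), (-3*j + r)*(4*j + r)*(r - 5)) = -3*j*r + 15*j + r^2 - 5*r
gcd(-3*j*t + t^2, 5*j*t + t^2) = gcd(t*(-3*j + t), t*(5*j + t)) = t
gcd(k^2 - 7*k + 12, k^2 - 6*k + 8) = k - 4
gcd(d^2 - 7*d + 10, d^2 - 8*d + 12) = d - 2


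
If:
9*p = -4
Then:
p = -4/9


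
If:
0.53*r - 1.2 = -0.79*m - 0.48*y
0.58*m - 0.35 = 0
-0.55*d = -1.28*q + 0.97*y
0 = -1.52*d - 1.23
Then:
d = -0.81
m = 0.60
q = 0.7578125*y - 0.347707648026316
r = 1.36467143786597 - 0.905660377358491*y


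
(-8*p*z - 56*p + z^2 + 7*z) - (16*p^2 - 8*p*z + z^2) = -16*p^2 - 56*p + 7*z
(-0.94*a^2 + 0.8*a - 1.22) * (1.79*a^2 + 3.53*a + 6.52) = -1.6826*a^4 - 1.8862*a^3 - 5.4886*a^2 + 0.909400000000001*a - 7.9544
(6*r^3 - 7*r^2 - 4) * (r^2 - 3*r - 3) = 6*r^5 - 25*r^4 + 3*r^3 + 17*r^2 + 12*r + 12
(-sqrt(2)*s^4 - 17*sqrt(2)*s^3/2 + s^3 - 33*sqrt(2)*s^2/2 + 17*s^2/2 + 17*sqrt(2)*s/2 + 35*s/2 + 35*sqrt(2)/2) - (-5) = -sqrt(2)*s^4 - 17*sqrt(2)*s^3/2 + s^3 - 33*sqrt(2)*s^2/2 + 17*s^2/2 + 17*sqrt(2)*s/2 + 35*s/2 + 5 + 35*sqrt(2)/2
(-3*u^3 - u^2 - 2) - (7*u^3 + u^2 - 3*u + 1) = -10*u^3 - 2*u^2 + 3*u - 3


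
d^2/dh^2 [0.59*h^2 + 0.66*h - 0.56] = 1.18000000000000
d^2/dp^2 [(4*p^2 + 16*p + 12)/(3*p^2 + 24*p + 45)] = -32/(3*p^3 + 45*p^2 + 225*p + 375)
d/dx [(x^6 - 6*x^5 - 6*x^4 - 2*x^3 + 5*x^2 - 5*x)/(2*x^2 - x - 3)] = (8*x^7 - 41*x^6 - 18*x^5 + 104*x^4 + 76*x^3 + 23*x^2 - 30*x + 15)/(4*x^4 - 4*x^3 - 11*x^2 + 6*x + 9)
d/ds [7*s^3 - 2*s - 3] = 21*s^2 - 2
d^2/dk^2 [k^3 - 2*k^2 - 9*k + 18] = 6*k - 4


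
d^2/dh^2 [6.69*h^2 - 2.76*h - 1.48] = 13.3800000000000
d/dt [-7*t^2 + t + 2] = 1 - 14*t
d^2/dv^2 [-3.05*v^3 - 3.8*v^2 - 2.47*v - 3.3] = -18.3*v - 7.6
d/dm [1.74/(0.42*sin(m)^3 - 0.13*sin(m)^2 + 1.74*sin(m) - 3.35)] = (-2.1924*sin(m)^2 + 0.4524*sin(m) - 3.0276)*cos(m)/(0.42*sin(m)^3 - 0.13*sin(m)^2 + 1.74*sin(m) - 3.35)^2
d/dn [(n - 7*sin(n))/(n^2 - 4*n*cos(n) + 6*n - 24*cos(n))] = ((1 - 7*cos(n))*(n^2 - 4*n*cos(n) + 6*n - 24*cos(n)) - 2*(n - 7*sin(n))*(2*n*sin(n) + n + 12*sin(n) - 2*cos(n) + 3))/((n + 6)^2*(n - 4*cos(n))^2)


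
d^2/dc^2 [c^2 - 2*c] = 2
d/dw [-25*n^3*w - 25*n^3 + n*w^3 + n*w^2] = n*(-25*n^2 + 3*w^2 + 2*w)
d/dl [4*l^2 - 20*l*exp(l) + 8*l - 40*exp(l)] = -20*l*exp(l) + 8*l - 60*exp(l) + 8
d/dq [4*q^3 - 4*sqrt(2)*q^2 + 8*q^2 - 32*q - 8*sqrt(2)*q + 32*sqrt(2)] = 12*q^2 - 8*sqrt(2)*q + 16*q - 32 - 8*sqrt(2)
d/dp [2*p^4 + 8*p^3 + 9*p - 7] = 8*p^3 + 24*p^2 + 9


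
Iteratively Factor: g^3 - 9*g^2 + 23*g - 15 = (g - 5)*(g^2 - 4*g + 3) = (g - 5)*(g - 3)*(g - 1)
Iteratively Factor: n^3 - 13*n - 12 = (n - 4)*(n^2 + 4*n + 3) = (n - 4)*(n + 3)*(n + 1)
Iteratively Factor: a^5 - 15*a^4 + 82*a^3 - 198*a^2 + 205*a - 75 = (a - 5)*(a^4 - 10*a^3 + 32*a^2 - 38*a + 15) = (a - 5)^2*(a^3 - 5*a^2 + 7*a - 3) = (a - 5)^2*(a - 3)*(a^2 - 2*a + 1) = (a - 5)^2*(a - 3)*(a - 1)*(a - 1)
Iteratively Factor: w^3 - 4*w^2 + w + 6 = (w - 3)*(w^2 - w - 2) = (w - 3)*(w - 2)*(w + 1)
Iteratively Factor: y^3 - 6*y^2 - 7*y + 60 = (y - 5)*(y^2 - y - 12) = (y - 5)*(y - 4)*(y + 3)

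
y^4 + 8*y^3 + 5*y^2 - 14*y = y*(y - 1)*(y + 2)*(y + 7)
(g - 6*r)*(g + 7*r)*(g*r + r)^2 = g^4*r^2 + g^3*r^3 + 2*g^3*r^2 - 42*g^2*r^4 + 2*g^2*r^3 + g^2*r^2 - 84*g*r^4 + g*r^3 - 42*r^4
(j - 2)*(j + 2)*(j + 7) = j^3 + 7*j^2 - 4*j - 28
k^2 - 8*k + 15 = (k - 5)*(k - 3)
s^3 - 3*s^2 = s^2*(s - 3)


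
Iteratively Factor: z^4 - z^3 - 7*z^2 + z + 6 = (z + 2)*(z^3 - 3*z^2 - z + 3) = (z - 1)*(z + 2)*(z^2 - 2*z - 3) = (z - 1)*(z + 1)*(z + 2)*(z - 3)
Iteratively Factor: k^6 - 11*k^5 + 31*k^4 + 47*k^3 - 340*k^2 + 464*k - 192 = (k + 3)*(k^5 - 14*k^4 + 73*k^3 - 172*k^2 + 176*k - 64) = (k - 1)*(k + 3)*(k^4 - 13*k^3 + 60*k^2 - 112*k + 64) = (k - 4)*(k - 1)*(k + 3)*(k^3 - 9*k^2 + 24*k - 16) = (k - 4)^2*(k - 1)*(k + 3)*(k^2 - 5*k + 4) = (k - 4)^3*(k - 1)*(k + 3)*(k - 1)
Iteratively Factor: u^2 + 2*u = (u)*(u + 2)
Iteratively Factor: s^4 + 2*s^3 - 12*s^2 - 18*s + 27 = (s + 3)*(s^3 - s^2 - 9*s + 9) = (s - 1)*(s + 3)*(s^2 - 9) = (s - 1)*(s + 3)^2*(s - 3)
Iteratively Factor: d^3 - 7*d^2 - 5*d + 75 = (d - 5)*(d^2 - 2*d - 15) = (d - 5)^2*(d + 3)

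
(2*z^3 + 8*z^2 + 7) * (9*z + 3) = 18*z^4 + 78*z^3 + 24*z^2 + 63*z + 21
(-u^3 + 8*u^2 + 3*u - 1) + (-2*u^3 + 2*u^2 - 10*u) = -3*u^3 + 10*u^2 - 7*u - 1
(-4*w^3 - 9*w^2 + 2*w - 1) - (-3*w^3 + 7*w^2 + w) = -w^3 - 16*w^2 + w - 1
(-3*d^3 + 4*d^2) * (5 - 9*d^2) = 27*d^5 - 36*d^4 - 15*d^3 + 20*d^2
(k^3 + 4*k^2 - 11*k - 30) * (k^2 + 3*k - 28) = k^5 + 7*k^4 - 27*k^3 - 175*k^2 + 218*k + 840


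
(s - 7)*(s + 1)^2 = s^3 - 5*s^2 - 13*s - 7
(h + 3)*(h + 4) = h^2 + 7*h + 12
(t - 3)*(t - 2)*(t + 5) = t^3 - 19*t + 30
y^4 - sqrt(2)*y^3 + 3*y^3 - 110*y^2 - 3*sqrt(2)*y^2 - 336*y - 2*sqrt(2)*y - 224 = (y + 1)*(y + 2)*(y - 8*sqrt(2))*(y + 7*sqrt(2))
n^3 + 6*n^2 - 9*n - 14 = (n - 2)*(n + 1)*(n + 7)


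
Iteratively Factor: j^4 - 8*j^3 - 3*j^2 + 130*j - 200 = (j + 4)*(j^3 - 12*j^2 + 45*j - 50) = (j - 5)*(j + 4)*(j^2 - 7*j + 10) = (j - 5)^2*(j + 4)*(j - 2)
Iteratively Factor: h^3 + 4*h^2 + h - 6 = (h + 2)*(h^2 + 2*h - 3) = (h + 2)*(h + 3)*(h - 1)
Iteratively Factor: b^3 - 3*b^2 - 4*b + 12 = (b - 2)*(b^2 - b - 6) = (b - 2)*(b + 2)*(b - 3)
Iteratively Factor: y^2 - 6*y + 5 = (y - 5)*(y - 1)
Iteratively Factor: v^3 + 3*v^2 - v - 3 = (v + 3)*(v^2 - 1) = (v - 1)*(v + 3)*(v + 1)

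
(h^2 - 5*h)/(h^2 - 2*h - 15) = h/(h + 3)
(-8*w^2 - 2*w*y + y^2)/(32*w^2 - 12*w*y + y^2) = (2*w + y)/(-8*w + y)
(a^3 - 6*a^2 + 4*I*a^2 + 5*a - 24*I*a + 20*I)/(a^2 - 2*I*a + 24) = (a^2 - 6*a + 5)/(a - 6*I)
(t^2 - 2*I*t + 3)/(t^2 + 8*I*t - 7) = (t - 3*I)/(t + 7*I)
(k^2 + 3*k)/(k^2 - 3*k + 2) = k*(k + 3)/(k^2 - 3*k + 2)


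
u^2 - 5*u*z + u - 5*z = (u + 1)*(u - 5*z)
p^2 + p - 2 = (p - 1)*(p + 2)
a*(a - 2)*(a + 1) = a^3 - a^2 - 2*a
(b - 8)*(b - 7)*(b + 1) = b^3 - 14*b^2 + 41*b + 56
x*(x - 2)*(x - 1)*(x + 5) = x^4 + 2*x^3 - 13*x^2 + 10*x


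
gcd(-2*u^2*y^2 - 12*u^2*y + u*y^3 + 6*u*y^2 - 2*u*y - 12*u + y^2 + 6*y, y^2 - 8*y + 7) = 1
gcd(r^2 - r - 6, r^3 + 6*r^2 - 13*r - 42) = r^2 - r - 6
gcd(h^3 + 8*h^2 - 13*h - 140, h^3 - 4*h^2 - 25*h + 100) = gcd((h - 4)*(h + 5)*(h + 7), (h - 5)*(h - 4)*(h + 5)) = h^2 + h - 20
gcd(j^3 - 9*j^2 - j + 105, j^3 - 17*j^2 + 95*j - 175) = j^2 - 12*j + 35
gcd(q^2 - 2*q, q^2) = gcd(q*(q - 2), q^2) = q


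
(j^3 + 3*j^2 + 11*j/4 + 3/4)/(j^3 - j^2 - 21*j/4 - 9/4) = (j + 1)/(j - 3)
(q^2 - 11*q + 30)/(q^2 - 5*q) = (q - 6)/q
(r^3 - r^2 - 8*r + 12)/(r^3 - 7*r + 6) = (r - 2)/(r - 1)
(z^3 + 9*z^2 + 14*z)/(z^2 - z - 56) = z*(z + 2)/(z - 8)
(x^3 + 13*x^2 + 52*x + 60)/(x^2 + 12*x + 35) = (x^2 + 8*x + 12)/(x + 7)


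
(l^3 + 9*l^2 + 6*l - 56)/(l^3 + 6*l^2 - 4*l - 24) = (l^2 + 11*l + 28)/(l^2 + 8*l + 12)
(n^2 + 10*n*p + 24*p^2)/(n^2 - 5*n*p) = (n^2 + 10*n*p + 24*p^2)/(n*(n - 5*p))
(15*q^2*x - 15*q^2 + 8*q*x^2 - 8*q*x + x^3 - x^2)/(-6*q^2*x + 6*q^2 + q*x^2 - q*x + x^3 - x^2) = (5*q + x)/(-2*q + x)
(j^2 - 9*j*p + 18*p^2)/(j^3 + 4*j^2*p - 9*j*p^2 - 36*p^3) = (j - 6*p)/(j^2 + 7*j*p + 12*p^2)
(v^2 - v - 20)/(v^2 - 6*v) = (v^2 - v - 20)/(v*(v - 6))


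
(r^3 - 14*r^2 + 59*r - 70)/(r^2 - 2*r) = r - 12 + 35/r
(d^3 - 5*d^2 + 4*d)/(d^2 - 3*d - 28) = d*(-d^2 + 5*d - 4)/(-d^2 + 3*d + 28)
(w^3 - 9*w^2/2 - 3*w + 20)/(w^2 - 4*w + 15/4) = 2*(w^2 - 2*w - 8)/(2*w - 3)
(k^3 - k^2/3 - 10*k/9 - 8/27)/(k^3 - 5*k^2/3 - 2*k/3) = (9*k^2 - 6*k - 8)/(9*k*(k - 2))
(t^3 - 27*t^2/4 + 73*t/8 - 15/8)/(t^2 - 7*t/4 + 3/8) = t - 5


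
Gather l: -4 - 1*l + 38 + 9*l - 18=8*l + 16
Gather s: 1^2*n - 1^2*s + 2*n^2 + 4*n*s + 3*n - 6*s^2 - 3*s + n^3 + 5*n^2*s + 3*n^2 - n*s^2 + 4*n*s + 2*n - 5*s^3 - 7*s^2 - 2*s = n^3 + 5*n^2 + 6*n - 5*s^3 + s^2*(-n - 13) + s*(5*n^2 + 8*n - 6)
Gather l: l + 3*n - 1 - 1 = l + 3*n - 2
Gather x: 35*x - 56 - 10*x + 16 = 25*x - 40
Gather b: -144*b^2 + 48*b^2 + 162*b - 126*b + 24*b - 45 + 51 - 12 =-96*b^2 + 60*b - 6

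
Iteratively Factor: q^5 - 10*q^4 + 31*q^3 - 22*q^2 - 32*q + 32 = (q + 1)*(q^4 - 11*q^3 + 42*q^2 - 64*q + 32) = (q - 4)*(q + 1)*(q^3 - 7*q^2 + 14*q - 8) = (q - 4)^2*(q + 1)*(q^2 - 3*q + 2) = (q - 4)^2*(q - 1)*(q + 1)*(q - 2)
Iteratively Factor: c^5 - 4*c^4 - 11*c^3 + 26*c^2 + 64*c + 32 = (c + 2)*(c^4 - 6*c^3 + c^2 + 24*c + 16) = (c + 1)*(c + 2)*(c^3 - 7*c^2 + 8*c + 16) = (c + 1)^2*(c + 2)*(c^2 - 8*c + 16) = (c - 4)*(c + 1)^2*(c + 2)*(c - 4)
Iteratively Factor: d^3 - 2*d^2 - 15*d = (d + 3)*(d^2 - 5*d) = (d - 5)*(d + 3)*(d)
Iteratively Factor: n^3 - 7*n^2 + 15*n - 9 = (n - 3)*(n^2 - 4*n + 3) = (n - 3)*(n - 1)*(n - 3)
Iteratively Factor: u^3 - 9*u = (u)*(u^2 - 9) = u*(u + 3)*(u - 3)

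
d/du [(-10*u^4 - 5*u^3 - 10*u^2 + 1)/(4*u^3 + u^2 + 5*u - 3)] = (-40*u^6 - 20*u^5 - 115*u^4 + 70*u^3 - 17*u^2 + 58*u - 5)/(16*u^6 + 8*u^5 + 41*u^4 - 14*u^3 + 19*u^2 - 30*u + 9)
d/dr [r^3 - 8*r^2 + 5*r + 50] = 3*r^2 - 16*r + 5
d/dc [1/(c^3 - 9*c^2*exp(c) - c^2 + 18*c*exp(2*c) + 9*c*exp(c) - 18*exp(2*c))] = (9*c^2*exp(c) - 3*c^2 - 36*c*exp(2*c) + 9*c*exp(c) + 2*c + 18*exp(2*c) - 9*exp(c))/(c^3 - 9*c^2*exp(c) - c^2 + 18*c*exp(2*c) + 9*c*exp(c) - 18*exp(2*c))^2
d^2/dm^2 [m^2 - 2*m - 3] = 2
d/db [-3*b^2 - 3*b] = -6*b - 3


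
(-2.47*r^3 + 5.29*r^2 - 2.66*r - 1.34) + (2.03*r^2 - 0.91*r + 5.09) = -2.47*r^3 + 7.32*r^2 - 3.57*r + 3.75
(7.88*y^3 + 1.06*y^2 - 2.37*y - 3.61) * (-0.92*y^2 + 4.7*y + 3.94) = -7.2496*y^5 + 36.0608*y^4 + 38.2096*y^3 - 3.6414*y^2 - 26.3048*y - 14.2234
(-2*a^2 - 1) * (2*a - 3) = -4*a^3 + 6*a^2 - 2*a + 3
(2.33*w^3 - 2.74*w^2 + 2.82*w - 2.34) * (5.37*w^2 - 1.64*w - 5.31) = 12.5121*w^5 - 18.535*w^4 + 7.2647*w^3 - 2.6412*w^2 - 11.1366*w + 12.4254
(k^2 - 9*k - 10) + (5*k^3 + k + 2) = 5*k^3 + k^2 - 8*k - 8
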